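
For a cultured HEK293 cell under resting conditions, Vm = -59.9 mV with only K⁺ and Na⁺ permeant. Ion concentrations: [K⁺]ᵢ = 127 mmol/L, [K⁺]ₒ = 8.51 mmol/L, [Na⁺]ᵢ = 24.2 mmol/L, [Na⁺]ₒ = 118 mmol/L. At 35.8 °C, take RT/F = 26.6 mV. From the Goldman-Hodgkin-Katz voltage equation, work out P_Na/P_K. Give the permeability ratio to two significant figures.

0.042

Let α = P_Na/P_K. GHK: Vm = 26.6·ln[(Kₒ + α·Naₒ)/(Kᵢ + α·Naᵢ)].
e^(Vm/26.6) = e^(-59.9/26.6) = 0.1052
So 0.1052·(Kᵢ + α·Naᵢ) = Kₒ + α·Naₒ → α = (0.1052·127.0 − 8.51) / (118.0 − 0.1052·24.2)
α = (13.36 − 8.51) / (118.0 − 2.546) = 4.851/115.5 = 0.04201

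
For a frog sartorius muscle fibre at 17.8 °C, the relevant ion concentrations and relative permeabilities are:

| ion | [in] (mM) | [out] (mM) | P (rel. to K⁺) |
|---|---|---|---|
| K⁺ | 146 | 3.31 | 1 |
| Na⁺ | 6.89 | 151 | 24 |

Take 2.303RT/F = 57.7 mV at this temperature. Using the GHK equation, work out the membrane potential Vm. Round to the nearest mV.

62 mV

Vm = 57.7 · log₁₀[(Σ P·[cation]ₒ + Σ P·[anion]ᵢ) / (Σ P·[cation]ᵢ + Σ P·[anion]ₒ)]
Numerator = 1×3.31 + 24×151 = 3627
Denominator = 1×146 + 24×6.89 = 311.4
Vm = 57.7 · log₁₀(11.65) = 57.7 × (1.0663) = 61.53 mV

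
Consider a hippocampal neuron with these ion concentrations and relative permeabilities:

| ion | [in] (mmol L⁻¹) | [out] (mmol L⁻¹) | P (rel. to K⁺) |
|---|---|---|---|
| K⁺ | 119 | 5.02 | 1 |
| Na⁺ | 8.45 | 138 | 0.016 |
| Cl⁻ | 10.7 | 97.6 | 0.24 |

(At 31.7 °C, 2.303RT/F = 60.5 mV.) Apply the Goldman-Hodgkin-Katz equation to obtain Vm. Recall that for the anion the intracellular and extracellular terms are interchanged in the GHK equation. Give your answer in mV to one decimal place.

Vm = 60.5 · log₁₀[(Σ P·[cation]ₒ + Σ P·[anion]ᵢ) / (Σ P·[cation]ᵢ + Σ P·[anion]ₒ)]
Numerator = 1×5.02 + 0.016×138 + 0.24×10.7 = 9.796
Denominator = 1×119 + 0.016×8.45 + 0.24×97.6 = 142.6
Vm = 60.5 · log₁₀(0.068715) = 60.5 × (-1.1629) = -70.36 mV

-70.4 mV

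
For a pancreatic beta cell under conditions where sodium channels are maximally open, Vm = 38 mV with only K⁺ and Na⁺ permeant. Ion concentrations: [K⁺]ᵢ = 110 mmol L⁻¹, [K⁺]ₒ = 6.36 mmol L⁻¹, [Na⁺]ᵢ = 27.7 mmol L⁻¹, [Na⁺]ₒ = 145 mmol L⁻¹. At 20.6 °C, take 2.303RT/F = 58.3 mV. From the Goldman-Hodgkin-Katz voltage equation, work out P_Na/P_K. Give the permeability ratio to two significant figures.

23

Let α = P_Na/P_K. GHK: Vm = 58.3·log₁₀[(Kₒ + α·Naₒ)/(Kᵢ + α·Naᵢ)].
10^(Vm/58.3) = 10^(38.0/58.3) = 4.4854
So 4.4854·(Kᵢ + α·Naᵢ) = Kₒ + α·Naₒ → α = (4.4854·110.0 − 6.36) / (145.0 − 4.4854·27.7)
α = (493.4 − 6.36) / (145.0 − 124.2) = 487/20.75 = 23.47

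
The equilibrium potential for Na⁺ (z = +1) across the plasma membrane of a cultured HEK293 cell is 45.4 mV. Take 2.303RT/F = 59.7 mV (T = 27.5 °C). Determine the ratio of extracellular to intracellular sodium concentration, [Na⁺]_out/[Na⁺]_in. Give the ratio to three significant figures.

5.76

log₁₀([out]/[in]) = E·z/(59.7) = 45.4 × 1 / 59.7 = 0.7605
[out]/[in] = 10^(0.7605) = 5.761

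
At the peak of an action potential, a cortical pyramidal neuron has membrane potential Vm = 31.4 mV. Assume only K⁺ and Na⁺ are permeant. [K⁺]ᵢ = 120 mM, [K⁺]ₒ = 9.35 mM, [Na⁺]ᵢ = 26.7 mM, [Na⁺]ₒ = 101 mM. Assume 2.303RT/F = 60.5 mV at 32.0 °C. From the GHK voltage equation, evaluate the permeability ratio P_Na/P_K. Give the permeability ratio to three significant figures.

30.3

Let α = P_Na/P_K. GHK: Vm = 60.5·log₁₀[(Kₒ + α·Naₒ)/(Kᵢ + α·Naᵢ)].
10^(Vm/60.5) = 10^(31.4/60.5) = 3.3038
So 3.3038·(Kᵢ + α·Naᵢ) = Kₒ + α·Naₒ → α = (3.3038·120.0 − 9.35) / (101.0 − 3.3038·26.7)
α = (396.5 − 9.35) / (101.0 − 88.21) = 387.1/12.79 = 30.27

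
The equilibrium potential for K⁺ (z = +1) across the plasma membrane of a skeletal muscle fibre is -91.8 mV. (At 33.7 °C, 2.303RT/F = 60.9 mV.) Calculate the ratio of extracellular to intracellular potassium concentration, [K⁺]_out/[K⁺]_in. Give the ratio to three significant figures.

log₁₀([out]/[in]) = E·z/(60.9) = -91.8 × 1 / 60.9 = -1.5074
[out]/[in] = 10^(-1.5074) = 0.03109

0.0311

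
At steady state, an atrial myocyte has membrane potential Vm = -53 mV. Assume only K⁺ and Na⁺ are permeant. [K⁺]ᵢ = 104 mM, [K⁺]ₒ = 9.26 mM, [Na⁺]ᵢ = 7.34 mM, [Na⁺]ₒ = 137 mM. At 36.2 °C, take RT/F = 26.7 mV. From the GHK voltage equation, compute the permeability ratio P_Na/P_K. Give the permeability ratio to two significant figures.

0.037

Let α = P_Na/P_K. GHK: Vm = 26.7·ln[(Kₒ + α·Naₒ)/(Kᵢ + α·Naᵢ)].
e^(Vm/26.7) = e^(-53.0/26.7) = 0.13738
So 0.13738·(Kᵢ + α·Naᵢ) = Kₒ + α·Naₒ → α = (0.13738·104.0 − 9.26) / (137.0 − 0.13738·7.34)
α = (14.29 − 9.26) / (137.0 − 1.008) = 5.027/136 = 0.03697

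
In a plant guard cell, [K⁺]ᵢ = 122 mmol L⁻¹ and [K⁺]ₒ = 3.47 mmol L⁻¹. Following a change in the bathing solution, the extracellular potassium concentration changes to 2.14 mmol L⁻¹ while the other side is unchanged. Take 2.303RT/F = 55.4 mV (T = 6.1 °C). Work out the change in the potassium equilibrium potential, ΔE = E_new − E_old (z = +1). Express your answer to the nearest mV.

-12 mV

E_old = (55.4/1)·log₁₀(3.47/122) = -85.65 mV
E_new = (55.4/1)·log₁₀(2.14/122) = -97.28 mV
ΔE = -97.28 − (-85.65) = -11.63 mV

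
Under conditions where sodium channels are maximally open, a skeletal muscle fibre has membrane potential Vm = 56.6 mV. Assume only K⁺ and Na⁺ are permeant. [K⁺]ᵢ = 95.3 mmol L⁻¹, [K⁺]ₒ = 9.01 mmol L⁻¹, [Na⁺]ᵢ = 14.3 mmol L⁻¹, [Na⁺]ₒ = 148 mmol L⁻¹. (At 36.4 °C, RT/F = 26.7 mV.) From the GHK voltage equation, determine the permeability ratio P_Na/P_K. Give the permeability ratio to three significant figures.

Let α = P_Na/P_K. GHK: Vm = 26.7·ln[(Kₒ + α·Naₒ)/(Kᵢ + α·Naᵢ)].
e^(Vm/26.7) = e^(56.6/26.7) = 8.3299
So 8.3299·(Kᵢ + α·Naᵢ) = Kₒ + α·Naₒ → α = (8.3299·95.3 − 9.01) / (148.0 − 8.3299·14.3)
α = (793.8 − 9.01) / (148.0 − 119.1) = 784.8/28.88 = 27.17

27.2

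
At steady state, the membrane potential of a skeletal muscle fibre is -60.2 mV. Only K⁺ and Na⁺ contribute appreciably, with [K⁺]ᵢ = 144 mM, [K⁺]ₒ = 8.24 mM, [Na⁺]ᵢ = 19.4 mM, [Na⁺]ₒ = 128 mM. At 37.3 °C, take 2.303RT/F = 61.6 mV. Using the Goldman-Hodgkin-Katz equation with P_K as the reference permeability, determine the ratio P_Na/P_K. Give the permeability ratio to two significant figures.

Let α = P_Na/P_K. GHK: Vm = 61.6·log₁₀[(Kₒ + α·Naₒ)/(Kᵢ + α·Naᵢ)].
10^(Vm/61.6) = 10^(-60.2/61.6) = 0.10537
So 0.10537·(Kᵢ + α·Naᵢ) = Kₒ + α·Naₒ → α = (0.10537·144.0 − 8.24) / (128.0 − 0.10537·19.4)
α = (15.17 − 8.24) / (128.0 − 2.044) = 6.934/126 = 0.05505

0.055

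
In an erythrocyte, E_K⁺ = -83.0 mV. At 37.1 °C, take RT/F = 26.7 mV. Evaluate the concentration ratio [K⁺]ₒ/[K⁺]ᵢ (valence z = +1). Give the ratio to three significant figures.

ln([out]/[in]) = E·z/(26.7) = -83.0 × 1 / 26.7 = -3.1086
[out]/[in] = e^(-3.1086) = 0.04466

0.0447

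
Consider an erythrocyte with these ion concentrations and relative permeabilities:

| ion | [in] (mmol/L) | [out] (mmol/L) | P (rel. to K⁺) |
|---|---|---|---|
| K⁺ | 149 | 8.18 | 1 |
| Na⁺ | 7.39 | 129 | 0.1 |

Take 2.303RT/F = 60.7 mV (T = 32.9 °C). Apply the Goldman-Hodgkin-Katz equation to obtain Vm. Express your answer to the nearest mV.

-52 mV

Vm = 60.7 · log₁₀[(Σ P·[cation]ₒ + Σ P·[anion]ᵢ) / (Σ P·[cation]ᵢ + Σ P·[anion]ₒ)]
Numerator = 1×8.18 + 0.1×129 = 21.08
Denominator = 1×149 + 0.1×7.39 = 149.7
Vm = 60.7 · log₁₀(0.14078) = 60.7 × (-0.8515) = -51.68 mV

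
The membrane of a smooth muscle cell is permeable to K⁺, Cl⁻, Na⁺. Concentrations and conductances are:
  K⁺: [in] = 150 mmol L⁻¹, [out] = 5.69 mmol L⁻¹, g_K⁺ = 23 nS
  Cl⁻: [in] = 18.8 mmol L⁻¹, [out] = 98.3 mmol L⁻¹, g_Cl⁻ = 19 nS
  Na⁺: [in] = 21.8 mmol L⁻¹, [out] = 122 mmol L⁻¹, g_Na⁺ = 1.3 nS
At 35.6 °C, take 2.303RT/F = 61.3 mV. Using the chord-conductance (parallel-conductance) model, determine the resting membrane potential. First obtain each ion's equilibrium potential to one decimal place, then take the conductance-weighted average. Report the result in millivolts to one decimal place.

-64.2 mV

E_K⁺ = (61.3/1)·log₁₀(5.69/150) = -87.1 mV
E_Cl⁻ = (61.3/-1)·log₁₀(98.3/18.8) = -44.0 mV
E_Na⁺ = (61.3/1)·log₁₀(122/21.8) = 45.8 mV
Vm = (Σ gᵢEᵢ)/(Σ gᵢ) = (23·-87.1 + 19·-44.0 + 1.3·45.8) / (23 + 19 + 1.3)
= -2779.76 / 43.3 = -64.20 mV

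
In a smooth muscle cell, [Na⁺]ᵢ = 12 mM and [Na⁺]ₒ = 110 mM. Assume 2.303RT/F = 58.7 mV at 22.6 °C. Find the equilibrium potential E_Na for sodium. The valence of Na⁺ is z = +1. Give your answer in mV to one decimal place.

56.5 mV

E = (58.7/z) · log₁₀([Na⁺]_out/[Na⁺]_in) with z = +1.
= (58.7/1) · log₁₀(110/12) = 58.70 · log₁₀(9.167)
= 58.70 · (0.9622) = 56.48 mV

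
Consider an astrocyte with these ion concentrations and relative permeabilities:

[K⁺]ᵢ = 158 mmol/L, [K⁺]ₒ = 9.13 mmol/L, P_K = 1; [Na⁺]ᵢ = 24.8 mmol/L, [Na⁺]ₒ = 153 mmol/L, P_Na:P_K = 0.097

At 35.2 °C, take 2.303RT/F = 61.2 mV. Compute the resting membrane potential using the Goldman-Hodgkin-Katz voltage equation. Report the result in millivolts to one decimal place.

-50.5 mV

Vm = 61.2 · log₁₀[(Σ P·[cation]ₒ + Σ P·[anion]ᵢ) / (Σ P·[cation]ᵢ + Σ P·[anion]ₒ)]
Numerator = 1×9.13 + 0.097×153 = 23.97
Denominator = 1×158 + 0.097×24.8 = 160.4
Vm = 61.2 · log₁₀(0.14944) = 61.2 × (-0.8255) = -50.52 mV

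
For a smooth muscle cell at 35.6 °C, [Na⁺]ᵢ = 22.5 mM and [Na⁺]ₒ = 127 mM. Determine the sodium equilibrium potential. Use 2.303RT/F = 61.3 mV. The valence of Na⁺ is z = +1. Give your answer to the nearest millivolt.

E = (61.3/z) · log₁₀([Na⁺]_out/[Na⁺]_in) with z = +1.
= (61.3/1) · log₁₀(127/22.5) = 61.30 · log₁₀(5.644)
= 61.30 · (0.7516) = 46.07 mV

46 mV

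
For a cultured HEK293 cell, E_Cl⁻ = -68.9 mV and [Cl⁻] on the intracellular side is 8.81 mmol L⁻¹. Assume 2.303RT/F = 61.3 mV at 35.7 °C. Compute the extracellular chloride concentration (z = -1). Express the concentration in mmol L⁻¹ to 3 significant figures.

Nernst: E = (61.3/-1) · log₁₀([out]/[in]), so log₁₀([out]/[in]) = -68.9 × -1 / 61.3 = 1.1240.
[out]/[in] = 10^(1.1240) = 13.3.
[out] = 13.3 × 8.81 = 117.2 mmol L⁻¹.

117 mmol L⁻¹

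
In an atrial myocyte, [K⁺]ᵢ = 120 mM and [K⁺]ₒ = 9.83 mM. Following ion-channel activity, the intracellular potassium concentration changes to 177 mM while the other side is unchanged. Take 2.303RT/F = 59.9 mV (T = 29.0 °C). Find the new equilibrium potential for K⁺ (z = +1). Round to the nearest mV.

After the shift: [K⁺]_out = 9.83, [K⁺]_in = 177 mM.
E_new = (59.9/1)·log₁₀(9.83/177) = 59.90 · (-1.2554) = -75.20 mV

-75 mV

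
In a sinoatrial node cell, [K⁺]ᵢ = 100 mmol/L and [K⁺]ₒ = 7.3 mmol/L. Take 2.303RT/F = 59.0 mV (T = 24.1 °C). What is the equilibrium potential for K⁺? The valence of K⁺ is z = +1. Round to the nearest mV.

-67 mV

E = (59.0/z) · log₁₀([K⁺]_out/[K⁺]_in) with z = +1.
= (59.0/1) · log₁₀(7.3/100) = 59.00 · log₁₀(0.073)
= 59.00 · (-1.1367) = -67.06 mV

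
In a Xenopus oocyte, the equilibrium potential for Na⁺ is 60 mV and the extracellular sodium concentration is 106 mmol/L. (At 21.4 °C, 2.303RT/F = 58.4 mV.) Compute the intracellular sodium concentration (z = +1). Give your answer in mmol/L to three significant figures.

Nernst: E = (58.4/1) · log₁₀([out]/[in]), so log₁₀([out]/[in]) = 60.0 × 1 / 58.4 = 1.0274.
[out]/[in] = 10^(1.0274) = 10.65.
[in] = 106 / 10.65 = 9.952 mmol/L.

9.95 mmol/L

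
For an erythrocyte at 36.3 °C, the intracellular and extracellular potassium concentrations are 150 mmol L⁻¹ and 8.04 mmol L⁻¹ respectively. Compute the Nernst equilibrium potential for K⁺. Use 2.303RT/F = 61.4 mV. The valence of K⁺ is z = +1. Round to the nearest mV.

E = (61.4/z) · log₁₀([K⁺]_out/[K⁺]_in) with z = +1.
= (61.4/1) · log₁₀(8.04/150) = 61.40 · log₁₀(0.0536)
= 61.40 · (-1.2708) = -78.03 mV

-78 mV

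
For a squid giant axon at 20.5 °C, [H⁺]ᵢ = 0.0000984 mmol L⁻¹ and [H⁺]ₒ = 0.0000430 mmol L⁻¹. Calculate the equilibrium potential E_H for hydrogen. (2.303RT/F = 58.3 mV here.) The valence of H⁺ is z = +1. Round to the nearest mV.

E = (58.3/z) · log₁₀([H⁺]_out/[H⁺]_in) with z = +1.
= (58.3/1) · log₁₀(0.0000430/0.0000984) = 58.30 · log₁₀(0.437)
= 58.30 · (-0.3595) = -20.96 mV

-21 mV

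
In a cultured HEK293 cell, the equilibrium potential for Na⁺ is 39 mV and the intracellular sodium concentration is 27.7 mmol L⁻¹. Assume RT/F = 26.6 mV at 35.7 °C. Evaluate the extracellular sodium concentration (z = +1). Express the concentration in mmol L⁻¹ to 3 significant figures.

Nernst: E = (26.6/1) · ln([out]/[in]), so ln([out]/[in]) = 39.0 × 1 / 26.6 = 1.4662.
[out]/[in] = e^(1.4662) = 4.333.
[out] = 4.333 × 27.7 = 120 mmol L⁻¹.

120 mmol L⁻¹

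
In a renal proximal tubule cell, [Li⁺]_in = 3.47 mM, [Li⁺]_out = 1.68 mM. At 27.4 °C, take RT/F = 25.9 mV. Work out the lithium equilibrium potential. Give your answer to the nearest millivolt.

-19 mV

E = (25.9/z) · ln([Li⁺]_out/[Li⁺]_in) with z = +1.
= (25.9/1) · ln(1.68/3.47) = 25.90 · ln(0.4841)
= 25.90 · (-0.7254) = -18.79 mV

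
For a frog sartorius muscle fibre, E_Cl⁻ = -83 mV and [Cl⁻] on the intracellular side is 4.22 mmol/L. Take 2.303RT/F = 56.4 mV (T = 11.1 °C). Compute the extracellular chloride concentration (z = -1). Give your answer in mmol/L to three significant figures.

Nernst: E = (56.4/-1) · log₁₀([out]/[in]), so log₁₀([out]/[in]) = -83.0 × -1 / 56.4 = 1.4716.
[out]/[in] = 10^(1.4716) = 29.62.
[out] = 29.62 × 4.22 = 125 mmol/L.

125 mmol/L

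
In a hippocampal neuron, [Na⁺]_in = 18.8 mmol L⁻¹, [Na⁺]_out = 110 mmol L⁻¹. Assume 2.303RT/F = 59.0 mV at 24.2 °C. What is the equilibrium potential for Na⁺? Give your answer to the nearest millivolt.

E = (59.0/z) · log₁₀([Na⁺]_out/[Na⁺]_in) with z = +1.
= (59.0/1) · log₁₀(110/18.8) = 59.00 · log₁₀(5.851)
= 59.00 · (0.7672) = 45.27 mV

45 mV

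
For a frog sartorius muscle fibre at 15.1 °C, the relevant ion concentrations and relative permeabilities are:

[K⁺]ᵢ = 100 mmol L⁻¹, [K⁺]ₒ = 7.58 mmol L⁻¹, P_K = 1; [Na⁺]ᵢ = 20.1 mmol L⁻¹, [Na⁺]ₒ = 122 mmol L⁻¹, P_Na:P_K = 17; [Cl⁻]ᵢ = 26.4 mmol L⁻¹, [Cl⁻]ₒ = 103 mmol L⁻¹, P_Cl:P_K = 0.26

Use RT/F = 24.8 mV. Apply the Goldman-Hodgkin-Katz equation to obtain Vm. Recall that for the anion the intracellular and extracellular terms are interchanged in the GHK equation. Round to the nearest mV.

37 mV

Vm = 24.8 · ln[(Σ P·[cation]ₒ + Σ P·[anion]ᵢ) / (Σ P·[cation]ᵢ + Σ P·[anion]ₒ)]
Numerator = 1×7.58 + 17×122 + 0.26×26.4 = 2088
Denominator = 1×100 + 17×20.1 + 0.26×103 = 468.5
Vm = 24.8 · ln(4.4579) = 24.8 × (1.4947) = 37.07 mV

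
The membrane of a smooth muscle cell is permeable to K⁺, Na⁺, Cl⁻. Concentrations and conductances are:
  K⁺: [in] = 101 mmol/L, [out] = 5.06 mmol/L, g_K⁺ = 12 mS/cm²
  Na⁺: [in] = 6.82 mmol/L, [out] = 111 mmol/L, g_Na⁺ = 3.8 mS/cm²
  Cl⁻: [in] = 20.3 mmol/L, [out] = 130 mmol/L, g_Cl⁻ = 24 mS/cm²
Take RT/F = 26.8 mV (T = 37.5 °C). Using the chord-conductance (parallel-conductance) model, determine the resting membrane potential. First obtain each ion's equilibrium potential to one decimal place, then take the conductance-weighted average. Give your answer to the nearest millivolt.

-47 mV

E_K⁺ = (26.8/1)·ln(5.06/101) = -80.2 mV
E_Na⁺ = (26.8/1)·ln(111/6.82) = 74.8 mV
E_Cl⁻ = (26.8/-1)·ln(130/20.3) = -49.8 mV
Vm = (Σ gᵢEᵢ)/(Σ gᵢ) = (12·-80.2 + 3.8·74.8 + 24·-49.8) / (12 + 3.8 + 24)
= -1873.36 / 39.8 = -47.07 mV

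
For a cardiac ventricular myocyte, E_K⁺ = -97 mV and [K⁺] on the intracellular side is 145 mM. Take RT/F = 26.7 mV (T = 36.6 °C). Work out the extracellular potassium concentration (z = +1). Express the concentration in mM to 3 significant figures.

3.83 mM

Nernst: E = (26.7/1) · ln([out]/[in]), so ln([out]/[in]) = -97.0 × 1 / 26.7 = -3.6330.
[out]/[in] = e^(-3.6330) = 0.02644.
[out] = 0.02644 × 145 = 3.833 mM.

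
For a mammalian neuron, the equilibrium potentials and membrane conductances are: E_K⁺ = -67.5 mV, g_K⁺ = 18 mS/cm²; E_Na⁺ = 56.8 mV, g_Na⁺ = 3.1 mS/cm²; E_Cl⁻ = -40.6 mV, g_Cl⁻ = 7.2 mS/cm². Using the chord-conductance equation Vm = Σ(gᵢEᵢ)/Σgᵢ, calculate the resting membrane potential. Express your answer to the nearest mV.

Σ gᵢEᵢ = 18·(-67.5) + 3.1·(56.8) + 7.2·(-40.6) = -1331.24
Σ gᵢ = 18 + 3.1 + 7.2 = 28.3
Vm = -1331.24 / 28.3 = -47.04 mV

-47 mV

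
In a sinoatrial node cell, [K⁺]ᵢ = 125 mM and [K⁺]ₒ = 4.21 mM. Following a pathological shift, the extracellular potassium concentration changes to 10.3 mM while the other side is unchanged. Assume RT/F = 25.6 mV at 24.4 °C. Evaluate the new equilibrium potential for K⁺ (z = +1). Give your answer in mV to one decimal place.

-63.9 mV

After the shift: [K⁺]_out = 10.3, [K⁺]_in = 125 mM.
E_new = (25.6/1)·ln(10.3/125) = 25.60 · (-2.4962) = -63.90 mV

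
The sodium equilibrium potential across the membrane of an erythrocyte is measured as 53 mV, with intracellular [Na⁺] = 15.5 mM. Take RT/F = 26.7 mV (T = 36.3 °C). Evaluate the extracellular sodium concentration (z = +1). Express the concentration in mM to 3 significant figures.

Nernst: E = (26.7/1) · ln([out]/[in]), so ln([out]/[in]) = 53.0 × 1 / 26.7 = 1.9850.
[out]/[in] = e^(1.9850) = 7.279.
[out] = 7.279 × 15.5 = 112.8 mM.

113 mM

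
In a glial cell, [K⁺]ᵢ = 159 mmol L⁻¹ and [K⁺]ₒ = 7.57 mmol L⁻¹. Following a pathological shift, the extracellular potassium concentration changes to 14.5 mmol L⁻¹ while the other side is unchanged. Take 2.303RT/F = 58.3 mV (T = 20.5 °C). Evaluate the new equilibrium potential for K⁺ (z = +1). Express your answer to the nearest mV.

After the shift: [K⁺]_out = 14.5, [K⁺]_in = 159 mmol L⁻¹.
E_new = (58.3/1)·log₁₀(14.5/159) = 58.30 · (-1.0400) = -60.63 mV

-61 mV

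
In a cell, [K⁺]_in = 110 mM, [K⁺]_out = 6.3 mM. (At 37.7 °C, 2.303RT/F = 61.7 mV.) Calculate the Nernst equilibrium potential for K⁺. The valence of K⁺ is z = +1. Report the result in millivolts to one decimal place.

E = (61.7/z) · log₁₀([K⁺]_out/[K⁺]_in) with z = +1.
= (61.7/1) · log₁₀(6.3/110) = 61.70 · log₁₀(0.05727)
= 61.70 · (-1.2421) = -76.63 mV

-76.6 mV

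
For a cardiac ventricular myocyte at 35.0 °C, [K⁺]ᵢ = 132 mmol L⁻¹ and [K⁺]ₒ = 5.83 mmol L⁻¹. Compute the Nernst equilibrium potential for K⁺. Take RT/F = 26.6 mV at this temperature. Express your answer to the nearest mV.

E = (26.6/z) · ln([K⁺]_out/[K⁺]_in) with z = +1.
= (26.6/1) · ln(5.83/132) = 26.60 · ln(0.04417)
= 26.60 · (-3.1198) = -82.99 mV

-83 mV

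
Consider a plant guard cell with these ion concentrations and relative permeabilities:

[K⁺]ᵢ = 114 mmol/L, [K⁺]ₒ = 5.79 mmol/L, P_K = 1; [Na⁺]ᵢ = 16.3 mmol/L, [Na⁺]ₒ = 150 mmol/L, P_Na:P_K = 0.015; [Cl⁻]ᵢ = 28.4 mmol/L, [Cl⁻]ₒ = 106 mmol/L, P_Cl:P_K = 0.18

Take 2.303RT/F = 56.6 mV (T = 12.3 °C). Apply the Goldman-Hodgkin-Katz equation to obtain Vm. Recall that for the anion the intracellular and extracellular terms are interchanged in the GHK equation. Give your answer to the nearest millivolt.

Vm = 56.6 · log₁₀[(Σ P·[cation]ₒ + Σ P·[anion]ᵢ) / (Σ P·[cation]ᵢ + Σ P·[anion]ₒ)]
Numerator = 1×5.79 + 0.015×150 + 0.18×28.4 = 13.15
Denominator = 1×114 + 0.015×16.3 + 0.18×106 = 133.3
Vm = 56.6 · log₁₀(0.098647) = 56.6 × (-1.0059) = -56.93 mV

-57 mV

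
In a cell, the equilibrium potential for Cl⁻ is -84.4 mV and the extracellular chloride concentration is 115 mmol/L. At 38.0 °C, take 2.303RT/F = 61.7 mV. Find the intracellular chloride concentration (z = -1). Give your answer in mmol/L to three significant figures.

4.93 mmol/L

Nernst: E = (61.7/-1) · log₁₀([out]/[in]), so log₁₀([out]/[in]) = -84.4 × -1 / 61.7 = 1.3679.
[out]/[in] = 10^(1.3679) = 23.33.
[in] = 115 / 23.33 = 4.929 mmol/L.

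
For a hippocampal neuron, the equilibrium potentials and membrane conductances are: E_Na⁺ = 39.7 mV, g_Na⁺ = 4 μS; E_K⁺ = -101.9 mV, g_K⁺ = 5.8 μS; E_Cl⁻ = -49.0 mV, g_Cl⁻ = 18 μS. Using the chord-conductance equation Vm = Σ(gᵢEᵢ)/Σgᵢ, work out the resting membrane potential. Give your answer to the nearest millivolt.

Σ gᵢEᵢ = 4·(39.7) + 5.8·(-101.9) + 18·(-49.0) = -1314.22
Σ gᵢ = 4 + 5.8 + 18 = 27.8
Vm = -1314.22 / 27.8 = -47.27 mV

-47 mV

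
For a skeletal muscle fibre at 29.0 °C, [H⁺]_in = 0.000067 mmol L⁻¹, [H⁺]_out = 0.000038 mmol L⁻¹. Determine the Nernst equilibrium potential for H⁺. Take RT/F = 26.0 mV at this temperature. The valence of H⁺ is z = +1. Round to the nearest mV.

E = (26.0/z) · ln([H⁺]_out/[H⁺]_in) with z = +1.
= (26.0/1) · ln(0.000038/0.000067) = 26.00 · ln(0.5672)
= 26.00 · (-0.5671) = -14.74 mV

-15 mV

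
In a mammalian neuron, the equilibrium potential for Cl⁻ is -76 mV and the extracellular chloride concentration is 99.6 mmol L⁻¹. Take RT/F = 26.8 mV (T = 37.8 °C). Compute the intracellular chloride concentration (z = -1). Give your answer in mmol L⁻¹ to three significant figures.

5.84 mmol L⁻¹

Nernst: E = (26.8/-1) · ln([out]/[in]), so ln([out]/[in]) = -76.0 × -1 / 26.8 = 2.8358.
[out]/[in] = e^(2.8358) = 17.04.
[in] = 99.6 / 17.04 = 5.844 mmol L⁻¹.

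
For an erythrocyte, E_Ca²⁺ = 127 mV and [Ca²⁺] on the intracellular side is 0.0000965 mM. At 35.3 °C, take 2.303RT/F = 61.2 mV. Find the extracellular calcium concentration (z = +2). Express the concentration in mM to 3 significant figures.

Nernst: E = (61.2/2) · log₁₀([out]/[in]), so log₁₀([out]/[in]) = 127.0 × 2 / 61.2 = 4.1503.
[out]/[in] = 10^(4.1503) = 1.414e+04.
[out] = 1.414e+04 × 0.0000965 = 1.364 mM.

1.36 mM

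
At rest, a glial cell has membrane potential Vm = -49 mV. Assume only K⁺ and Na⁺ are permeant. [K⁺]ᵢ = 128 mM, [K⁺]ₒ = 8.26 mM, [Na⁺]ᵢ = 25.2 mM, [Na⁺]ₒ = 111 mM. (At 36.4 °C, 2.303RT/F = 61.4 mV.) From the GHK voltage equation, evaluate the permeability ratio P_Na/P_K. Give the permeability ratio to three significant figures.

Let α = P_Na/P_K. GHK: Vm = 61.4·log₁₀[(Kₒ + α·Naₒ)/(Kᵢ + α·Naᵢ)].
10^(Vm/61.4) = 10^(-49.0/61.4) = 0.1592
So 0.1592·(Kᵢ + α·Naᵢ) = Kₒ + α·Naₒ → α = (0.1592·128.0 − 8.26) / (111.0 − 0.1592·25.2)
α = (20.38 − 8.26) / (111.0 − 4.012) = 12.12/107 = 0.1133

0.113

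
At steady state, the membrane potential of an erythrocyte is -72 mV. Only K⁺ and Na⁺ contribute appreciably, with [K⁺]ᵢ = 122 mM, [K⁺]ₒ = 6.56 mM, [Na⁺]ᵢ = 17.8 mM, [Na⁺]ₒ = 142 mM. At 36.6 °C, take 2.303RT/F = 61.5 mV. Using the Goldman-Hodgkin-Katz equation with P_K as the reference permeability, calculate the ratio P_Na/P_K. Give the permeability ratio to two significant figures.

0.012

Let α = P_Na/P_K. GHK: Vm = 61.5·log₁₀[(Kₒ + α·Naₒ)/(Kᵢ + α·Naᵢ)].
10^(Vm/61.5) = 10^(-72.0/61.5) = 0.067494
So 0.067494·(Kᵢ + α·Naᵢ) = Kₒ + α·Naₒ → α = (0.067494·122.0 − 6.56) / (142.0 − 0.067494·17.8)
α = (8.234 − 6.56) / (142.0 − 1.201) = 1.674/140.8 = 0.01189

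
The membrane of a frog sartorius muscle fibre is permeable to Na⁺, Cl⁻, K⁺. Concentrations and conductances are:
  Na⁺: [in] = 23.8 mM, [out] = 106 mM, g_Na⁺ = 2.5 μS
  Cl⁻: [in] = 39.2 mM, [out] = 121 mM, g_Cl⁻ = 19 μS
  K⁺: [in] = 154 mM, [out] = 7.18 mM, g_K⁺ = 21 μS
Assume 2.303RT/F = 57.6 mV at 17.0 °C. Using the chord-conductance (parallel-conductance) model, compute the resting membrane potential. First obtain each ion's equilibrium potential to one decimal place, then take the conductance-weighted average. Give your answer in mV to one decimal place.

E_Na⁺ = (57.6/1)·log₁₀(106/23.8) = 37.4 mV
E_Cl⁻ = (57.6/-1)·log₁₀(121/39.2) = -28.2 mV
E_K⁺ = (57.6/1)·log₁₀(7.18/154) = -76.7 mV
Vm = (Σ gᵢEᵢ)/(Σ gᵢ) = (2.5·37.4 + 19·-28.2 + 21·-76.7) / (2.5 + 19 + 21)
= -2053.00 / 42.5 = -48.31 mV

-48.3 mV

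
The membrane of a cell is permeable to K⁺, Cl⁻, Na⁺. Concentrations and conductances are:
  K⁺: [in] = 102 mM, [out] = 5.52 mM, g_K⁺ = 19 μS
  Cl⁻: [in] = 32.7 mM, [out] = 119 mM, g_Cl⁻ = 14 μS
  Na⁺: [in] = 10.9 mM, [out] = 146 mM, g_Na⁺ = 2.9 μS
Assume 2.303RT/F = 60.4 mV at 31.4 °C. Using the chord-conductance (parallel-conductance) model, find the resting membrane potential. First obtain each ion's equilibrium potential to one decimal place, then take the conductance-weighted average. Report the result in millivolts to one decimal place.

E_K⁺ = (60.4/1)·log₁₀(5.52/102) = -76.5 mV
E_Cl⁻ = (60.4/-1)·log₁₀(119/32.7) = -33.9 mV
E_Na⁺ = (60.4/1)·log₁₀(146/10.9) = 68.1 mV
Vm = (Σ gᵢEᵢ)/(Σ gᵢ) = (19·-76.5 + 14·-33.9 + 2.9·68.1) / (19 + 14 + 2.9)
= -1730.61 / 35.9 = -48.21 mV

-48.2 mV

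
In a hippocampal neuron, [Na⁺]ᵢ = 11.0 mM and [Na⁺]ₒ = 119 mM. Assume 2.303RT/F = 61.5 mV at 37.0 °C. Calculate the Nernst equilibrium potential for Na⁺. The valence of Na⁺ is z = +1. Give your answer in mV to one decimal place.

E = (61.5/z) · log₁₀([Na⁺]_out/[Na⁺]_in) with z = +1.
= (61.5/1) · log₁₀(119/11.0) = 61.50 · log₁₀(10.82)
= 61.50 · (1.0342) = 63.60 mV

63.6 mV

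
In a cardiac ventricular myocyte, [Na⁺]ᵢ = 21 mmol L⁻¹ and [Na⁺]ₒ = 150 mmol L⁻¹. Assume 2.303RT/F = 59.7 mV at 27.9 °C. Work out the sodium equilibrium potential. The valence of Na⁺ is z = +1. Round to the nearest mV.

51 mV

E = (59.7/z) · log₁₀([Na⁺]_out/[Na⁺]_in) with z = +1.
= (59.7/1) · log₁₀(150/21) = 59.70 · log₁₀(7.143)
= 59.70 · (0.8539) = 50.98 mV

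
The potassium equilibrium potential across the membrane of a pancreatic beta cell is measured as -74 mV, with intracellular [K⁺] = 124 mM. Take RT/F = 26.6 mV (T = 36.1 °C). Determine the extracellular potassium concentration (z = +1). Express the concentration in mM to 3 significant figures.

7.68 mM

Nernst: E = (26.6/1) · ln([out]/[in]), so ln([out]/[in]) = -74.0 × 1 / 26.6 = -2.7820.
[out]/[in] = e^(-2.7820) = 0.06192.
[out] = 0.06192 × 124 = 7.678 mM.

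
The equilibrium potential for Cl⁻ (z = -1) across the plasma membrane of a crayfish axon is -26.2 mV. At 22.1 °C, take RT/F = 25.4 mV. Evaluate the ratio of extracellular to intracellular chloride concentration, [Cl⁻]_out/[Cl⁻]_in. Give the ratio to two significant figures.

ln([out]/[in]) = E·z/(25.4) = -26.2 × -1 / 25.4 = 1.0315
[out]/[in] = e^(1.0315) = 2.805

2.8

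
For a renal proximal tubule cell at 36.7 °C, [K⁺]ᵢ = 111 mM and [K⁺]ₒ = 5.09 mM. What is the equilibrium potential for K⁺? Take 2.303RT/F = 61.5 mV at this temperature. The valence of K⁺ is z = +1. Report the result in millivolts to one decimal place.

E = (61.5/z) · log₁₀([K⁺]_out/[K⁺]_in) with z = +1.
= (61.5/1) · log₁₀(5.09/111) = 61.50 · log₁₀(0.04586)
= 61.50 · (-1.3386) = -82.32 mV

-82.3 mV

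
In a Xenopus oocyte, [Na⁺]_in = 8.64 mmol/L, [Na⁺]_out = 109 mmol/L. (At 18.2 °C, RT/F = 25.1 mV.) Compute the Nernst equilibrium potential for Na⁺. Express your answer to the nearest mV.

64 mV

E = (25.1/z) · ln([Na⁺]_out/[Na⁺]_in) with z = +1.
= (25.1/1) · ln(109/8.64) = 25.10 · ln(12.62)
= 25.10 · (2.5349) = 63.63 mV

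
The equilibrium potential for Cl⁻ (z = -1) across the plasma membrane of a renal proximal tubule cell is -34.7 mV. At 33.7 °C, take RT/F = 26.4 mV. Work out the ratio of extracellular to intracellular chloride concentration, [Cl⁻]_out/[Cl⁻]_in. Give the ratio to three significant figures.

ln([out]/[in]) = E·z/(26.4) = -34.7 × -1 / 26.4 = 1.3144
[out]/[in] = e^(1.3144) = 3.722

3.72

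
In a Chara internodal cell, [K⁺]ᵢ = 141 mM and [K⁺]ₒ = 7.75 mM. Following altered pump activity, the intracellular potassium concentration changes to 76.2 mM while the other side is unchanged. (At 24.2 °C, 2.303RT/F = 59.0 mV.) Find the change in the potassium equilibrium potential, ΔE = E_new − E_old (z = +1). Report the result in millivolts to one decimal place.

15.8 mV

E_old = (59.0/1)·log₁₀(7.75/141) = -74.34 mV
E_new = (59.0/1)·log₁₀(7.75/76.2) = -58.57 mV
ΔE = -58.57 − (-74.34) = 15.77 mV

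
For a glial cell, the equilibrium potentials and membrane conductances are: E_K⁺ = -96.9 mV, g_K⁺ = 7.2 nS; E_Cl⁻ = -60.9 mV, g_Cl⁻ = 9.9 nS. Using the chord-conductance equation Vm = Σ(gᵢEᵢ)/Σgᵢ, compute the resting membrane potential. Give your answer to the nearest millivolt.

-76 mV

Σ gᵢEᵢ = 7.2·(-96.9) + 9.9·(-60.9) = -1300.59
Σ gᵢ = 7.2 + 9.9 = 17.1
Vm = -1300.59 / 17.1 = -76.06 mV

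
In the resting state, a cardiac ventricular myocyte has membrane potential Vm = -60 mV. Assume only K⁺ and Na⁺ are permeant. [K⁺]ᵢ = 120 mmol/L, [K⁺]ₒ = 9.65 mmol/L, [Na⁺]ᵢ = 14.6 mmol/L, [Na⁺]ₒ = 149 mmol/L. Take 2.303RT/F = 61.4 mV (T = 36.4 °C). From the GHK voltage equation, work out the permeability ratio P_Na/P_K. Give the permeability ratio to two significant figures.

0.020

Let α = P_Na/P_K. GHK: Vm = 61.4·log₁₀[(Kₒ + α·Naₒ)/(Kᵢ + α·Naᵢ)].
10^(Vm/61.4) = 10^(-60.0/61.4) = 0.10539
So 0.10539·(Kᵢ + α·Naᵢ) = Kₒ + α·Naₒ → α = (0.10539·120.0 − 9.65) / (149.0 − 0.10539·14.6)
α = (12.65 − 9.65) / (149.0 − 1.539) = 2.997/147.5 = 0.02032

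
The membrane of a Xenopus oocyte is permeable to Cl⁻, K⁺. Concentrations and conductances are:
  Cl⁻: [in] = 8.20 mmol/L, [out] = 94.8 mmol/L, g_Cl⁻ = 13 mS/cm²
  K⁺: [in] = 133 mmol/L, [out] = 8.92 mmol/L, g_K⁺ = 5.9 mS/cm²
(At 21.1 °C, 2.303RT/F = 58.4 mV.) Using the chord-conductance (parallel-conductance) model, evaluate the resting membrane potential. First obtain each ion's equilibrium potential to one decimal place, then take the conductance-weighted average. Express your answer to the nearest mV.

-64 mV

E_Cl⁻ = (58.4/-1)·log₁₀(94.8/8.20) = -62.1 mV
E_K⁺ = (58.4/1)·log₁₀(8.92/133) = -68.5 mV
Vm = (Σ gᵢEᵢ)/(Σ gᵢ) = (13·-62.1 + 5.9·-68.5) / (13 + 5.9)
= -1211.45 / 18.9 = -64.10 mV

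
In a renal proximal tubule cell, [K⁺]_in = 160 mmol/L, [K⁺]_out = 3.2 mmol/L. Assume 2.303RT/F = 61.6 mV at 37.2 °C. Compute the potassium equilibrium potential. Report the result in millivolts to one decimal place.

E = (61.6/z) · log₁₀([K⁺]_out/[K⁺]_in) with z = +1.
= (61.6/1) · log₁₀(3.2/160) = 61.60 · log₁₀(0.02)
= 61.60 · (-1.6990) = -104.66 mV

-104.7 mV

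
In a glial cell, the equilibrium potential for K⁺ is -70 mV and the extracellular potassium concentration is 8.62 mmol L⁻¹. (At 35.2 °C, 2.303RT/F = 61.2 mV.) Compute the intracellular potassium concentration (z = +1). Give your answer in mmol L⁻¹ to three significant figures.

Nernst: E = (61.2/1) · log₁₀([out]/[in]), so log₁₀([out]/[in]) = -70.0 × 1 / 61.2 = -1.1438.
[out]/[in] = 10^(-1.1438) = 0.07181.
[in] = 8.62 / 0.07181 = 120 mmol L⁻¹.

120 mmol L⁻¹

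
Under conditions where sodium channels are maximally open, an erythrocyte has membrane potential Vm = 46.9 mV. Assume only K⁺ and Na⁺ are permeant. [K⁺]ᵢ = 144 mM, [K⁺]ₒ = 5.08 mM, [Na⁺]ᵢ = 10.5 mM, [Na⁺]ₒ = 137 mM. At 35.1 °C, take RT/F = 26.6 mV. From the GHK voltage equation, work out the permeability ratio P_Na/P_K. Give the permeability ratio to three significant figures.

Let α = P_Na/P_K. GHK: Vm = 26.6·ln[(Kₒ + α·Naₒ)/(Kᵢ + α·Naᵢ)].
e^(Vm/26.6) = e^(46.9/26.6) = 5.8308
So 5.8308·(Kᵢ + α·Naᵢ) = Kₒ + α·Naₒ → α = (5.8308·144.0 − 5.08) / (137.0 − 5.8308·10.5)
α = (839.6 − 5.08) / (137.0 − 61.22) = 834.6/75.78 = 11.01

11.0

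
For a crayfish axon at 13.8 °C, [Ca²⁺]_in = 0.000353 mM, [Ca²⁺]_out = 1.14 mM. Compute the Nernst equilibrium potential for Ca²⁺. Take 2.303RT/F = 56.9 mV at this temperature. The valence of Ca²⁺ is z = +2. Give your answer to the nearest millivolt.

E = (56.9/z) · log₁₀([Ca²⁺]_out/[Ca²⁺]_in) with z = +2.
= (56.9/2) · log₁₀(1.14/0.000353) = 28.45 · log₁₀(3229)
= 28.45 · (3.5091) = 99.83 mV

100 mV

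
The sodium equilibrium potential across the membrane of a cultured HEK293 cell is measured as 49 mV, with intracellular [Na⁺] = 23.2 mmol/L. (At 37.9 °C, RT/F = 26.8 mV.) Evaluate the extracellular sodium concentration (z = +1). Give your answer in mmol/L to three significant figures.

144 mmol/L

Nernst: E = (26.8/1) · ln([out]/[in]), so ln([out]/[in]) = 49.0 × 1 / 26.8 = 1.8284.
[out]/[in] = e^(1.8284) = 6.224.
[out] = 6.224 × 23.2 = 144.4 mmol/L.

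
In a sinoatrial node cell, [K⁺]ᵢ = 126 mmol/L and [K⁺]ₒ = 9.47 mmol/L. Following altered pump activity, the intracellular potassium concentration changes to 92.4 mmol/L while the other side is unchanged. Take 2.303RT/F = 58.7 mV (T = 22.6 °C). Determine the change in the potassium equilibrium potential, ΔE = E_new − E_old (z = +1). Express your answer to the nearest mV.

E_old = (58.7/1)·log₁₀(9.47/126) = -65.98 mV
E_new = (58.7/1)·log₁₀(9.47/92.4) = -58.07 mV
ΔE = -58.07 − (-65.98) = 7.91 mV

8 mV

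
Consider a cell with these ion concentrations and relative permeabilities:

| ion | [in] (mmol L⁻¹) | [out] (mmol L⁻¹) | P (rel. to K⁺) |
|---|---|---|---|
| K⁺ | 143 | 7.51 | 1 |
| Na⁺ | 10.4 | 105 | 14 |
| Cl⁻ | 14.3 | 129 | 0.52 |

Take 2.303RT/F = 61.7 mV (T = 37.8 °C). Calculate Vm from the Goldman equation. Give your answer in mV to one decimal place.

38.3 mV

Vm = 61.7 · log₁₀[(Σ P·[cation]ₒ + Σ P·[anion]ᵢ) / (Σ P·[cation]ᵢ + Σ P·[anion]ₒ)]
Numerator = 1×7.51 + 14×105 + 0.52×14.3 = 1485
Denominator = 1×143 + 14×10.4 + 0.52×129 = 355.7
Vm = 61.7 · log₁₀(4.1749) = 61.7 × (0.6207) = 38.29 mV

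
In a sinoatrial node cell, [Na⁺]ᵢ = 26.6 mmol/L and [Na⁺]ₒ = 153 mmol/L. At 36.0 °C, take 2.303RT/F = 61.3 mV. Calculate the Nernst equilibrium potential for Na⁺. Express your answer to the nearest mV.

47 mV

E = (61.3/z) · log₁₀([Na⁺]_out/[Na⁺]_in) with z = +1.
= (61.3/1) · log₁₀(153/26.6) = 61.30 · log₁₀(5.752)
= 61.30 · (0.7598) = 46.58 mV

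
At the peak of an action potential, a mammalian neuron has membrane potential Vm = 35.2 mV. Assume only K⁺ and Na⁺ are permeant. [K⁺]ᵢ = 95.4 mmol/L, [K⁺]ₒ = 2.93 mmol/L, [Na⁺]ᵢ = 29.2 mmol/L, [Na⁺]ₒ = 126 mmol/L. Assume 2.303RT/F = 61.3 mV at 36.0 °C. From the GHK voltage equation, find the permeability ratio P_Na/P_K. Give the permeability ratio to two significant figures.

22

Let α = P_Na/P_K. GHK: Vm = 61.3·log₁₀[(Kₒ + α·Naₒ)/(Kᵢ + α·Naᵢ)].
10^(Vm/61.3) = 10^(35.2/61.3) = 3.7517
So 3.7517·(Kᵢ + α·Naᵢ) = Kₒ + α·Naₒ → α = (3.7517·95.4 − 2.93) / (126.0 − 3.7517·29.2)
α = (357.9 − 2.93) / (126.0 − 109.5) = 355/16.45 = 21.58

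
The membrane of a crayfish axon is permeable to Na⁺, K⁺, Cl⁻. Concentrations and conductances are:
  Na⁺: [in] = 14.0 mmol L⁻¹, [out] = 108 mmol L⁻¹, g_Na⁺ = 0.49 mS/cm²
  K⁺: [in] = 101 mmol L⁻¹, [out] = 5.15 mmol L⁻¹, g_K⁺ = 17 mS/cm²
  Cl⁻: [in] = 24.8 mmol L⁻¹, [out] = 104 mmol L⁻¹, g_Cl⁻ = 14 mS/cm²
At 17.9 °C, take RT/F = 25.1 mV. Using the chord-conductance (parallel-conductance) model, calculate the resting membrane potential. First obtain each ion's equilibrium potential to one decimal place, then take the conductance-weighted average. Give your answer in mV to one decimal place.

E_Na⁺ = (25.1/1)·ln(108/14.0) = 51.3 mV
E_K⁺ = (25.1/1)·ln(5.15/101) = -74.7 mV
E_Cl⁻ = (25.1/-1)·ln(104/24.8) = -36.0 mV
Vm = (Σ gᵢEᵢ)/(Σ gᵢ) = (0.49·51.3 + 17·-74.7 + 14·-36.0) / (0.49 + 17 + 14)
= -1748.76 / 31.49 = -55.53 mV

-55.5 mV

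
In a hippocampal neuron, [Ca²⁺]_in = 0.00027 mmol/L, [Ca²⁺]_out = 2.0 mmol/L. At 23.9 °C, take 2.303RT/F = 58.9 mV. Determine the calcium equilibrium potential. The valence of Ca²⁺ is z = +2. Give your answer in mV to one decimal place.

114.0 mV

E = (58.9/z) · log₁₀([Ca²⁺]_out/[Ca²⁺]_in) with z = +2.
= (58.9/2) · log₁₀(2.0/0.00027) = 29.45 · log₁₀(7407)
= 29.45 · (3.8697) = 113.96 mV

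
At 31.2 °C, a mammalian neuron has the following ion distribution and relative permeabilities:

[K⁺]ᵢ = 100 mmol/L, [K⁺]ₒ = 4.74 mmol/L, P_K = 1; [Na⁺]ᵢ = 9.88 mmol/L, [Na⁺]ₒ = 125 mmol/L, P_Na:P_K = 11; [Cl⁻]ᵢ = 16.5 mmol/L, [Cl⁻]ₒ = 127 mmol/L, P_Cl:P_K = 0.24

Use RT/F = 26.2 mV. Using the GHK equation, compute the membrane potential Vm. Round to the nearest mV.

Vm = 26.2 · ln[(Σ P·[cation]ₒ + Σ P·[anion]ᵢ) / (Σ P·[cation]ᵢ + Σ P·[anion]ₒ)]
Numerator = 1×4.74 + 11×125 + 0.24×16.5 = 1384
Denominator = 1×100 + 11×9.88 + 0.24×127 = 239.2
Vm = 26.2 · ln(5.7857) = 26.2 × (1.7554) = 45.99 mV

46 mV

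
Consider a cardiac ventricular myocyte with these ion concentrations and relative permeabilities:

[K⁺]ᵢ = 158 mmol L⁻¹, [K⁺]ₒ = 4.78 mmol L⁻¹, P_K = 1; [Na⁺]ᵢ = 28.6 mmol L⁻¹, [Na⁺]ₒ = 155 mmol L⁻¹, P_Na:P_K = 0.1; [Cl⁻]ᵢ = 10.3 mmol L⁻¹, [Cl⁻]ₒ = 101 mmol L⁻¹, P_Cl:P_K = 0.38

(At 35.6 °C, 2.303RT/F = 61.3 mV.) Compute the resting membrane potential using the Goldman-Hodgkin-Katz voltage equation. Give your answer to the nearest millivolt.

-56 mV

Vm = 61.3 · log₁₀[(Σ P·[cation]ₒ + Σ P·[anion]ᵢ) / (Σ P·[cation]ᵢ + Σ P·[anion]ₒ)]
Numerator = 1×4.78 + 0.1×155 + 0.38×10.3 = 24.19
Denominator = 1×158 + 0.1×28.6 + 0.38×101 = 199.2
Vm = 61.3 · log₁₀(0.12143) = 61.3 × (-0.9157) = -56.13 mV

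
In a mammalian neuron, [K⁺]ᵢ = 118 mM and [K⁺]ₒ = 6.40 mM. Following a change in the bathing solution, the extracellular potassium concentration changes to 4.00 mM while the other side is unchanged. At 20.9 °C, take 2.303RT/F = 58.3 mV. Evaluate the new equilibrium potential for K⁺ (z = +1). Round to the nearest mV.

-86 mV

After the shift: [K⁺]_out = 4.00, [K⁺]_in = 118 mM.
E_new = (58.3/1)·log₁₀(4.00/118) = 58.30 · (-1.4698) = -85.69 mV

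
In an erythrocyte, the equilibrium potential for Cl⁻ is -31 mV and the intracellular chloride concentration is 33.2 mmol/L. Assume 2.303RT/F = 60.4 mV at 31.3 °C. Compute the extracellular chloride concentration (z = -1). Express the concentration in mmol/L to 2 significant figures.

Nernst: E = (60.4/-1) · log₁₀([out]/[in]), so log₁₀([out]/[in]) = -31.0 × -1 / 60.4 = 0.5132.
[out]/[in] = 10^(0.5132) = 3.26.
[out] = 3.26 × 33.2 = 108.2 mmol/L.

110 mmol/L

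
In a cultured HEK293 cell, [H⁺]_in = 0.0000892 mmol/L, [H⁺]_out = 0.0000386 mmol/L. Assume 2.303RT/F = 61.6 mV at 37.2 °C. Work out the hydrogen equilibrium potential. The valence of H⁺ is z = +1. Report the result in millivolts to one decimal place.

E = (61.6/z) · log₁₀([H⁺]_out/[H⁺]_in) with z = +1.
= (61.6/1) · log₁₀(0.0000386/0.0000892) = 61.60 · log₁₀(0.4327)
= 61.60 · (-0.3638) = -22.41 mV

-22.4 mV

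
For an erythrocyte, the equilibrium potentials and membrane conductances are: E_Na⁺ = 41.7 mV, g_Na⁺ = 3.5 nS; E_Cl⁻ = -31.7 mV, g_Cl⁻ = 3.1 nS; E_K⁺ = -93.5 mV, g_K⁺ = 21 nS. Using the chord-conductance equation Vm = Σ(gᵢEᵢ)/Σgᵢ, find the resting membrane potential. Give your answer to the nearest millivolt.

-69 mV

Σ gᵢEᵢ = 3.5·(41.7) + 3.1·(-31.7) + 21·(-93.5) = -1915.82
Σ gᵢ = 3.5 + 3.1 + 21 = 27.6
Vm = -1915.82 / 27.6 = -69.41 mV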